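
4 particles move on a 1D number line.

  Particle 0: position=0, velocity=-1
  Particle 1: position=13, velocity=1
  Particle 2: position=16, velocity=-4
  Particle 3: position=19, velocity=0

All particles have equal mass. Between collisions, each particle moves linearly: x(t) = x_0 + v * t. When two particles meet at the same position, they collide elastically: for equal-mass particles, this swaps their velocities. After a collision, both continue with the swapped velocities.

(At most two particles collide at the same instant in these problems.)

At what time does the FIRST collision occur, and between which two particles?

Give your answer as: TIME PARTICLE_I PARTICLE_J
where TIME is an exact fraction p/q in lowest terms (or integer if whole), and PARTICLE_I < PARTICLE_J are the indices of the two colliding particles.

Answer: 3/5 1 2

Derivation:
Pair (0,1): pos 0,13 vel -1,1 -> not approaching (rel speed -2 <= 0)
Pair (1,2): pos 13,16 vel 1,-4 -> gap=3, closing at 5/unit, collide at t=3/5
Pair (2,3): pos 16,19 vel -4,0 -> not approaching (rel speed -4 <= 0)
Earliest collision: t=3/5 between 1 and 2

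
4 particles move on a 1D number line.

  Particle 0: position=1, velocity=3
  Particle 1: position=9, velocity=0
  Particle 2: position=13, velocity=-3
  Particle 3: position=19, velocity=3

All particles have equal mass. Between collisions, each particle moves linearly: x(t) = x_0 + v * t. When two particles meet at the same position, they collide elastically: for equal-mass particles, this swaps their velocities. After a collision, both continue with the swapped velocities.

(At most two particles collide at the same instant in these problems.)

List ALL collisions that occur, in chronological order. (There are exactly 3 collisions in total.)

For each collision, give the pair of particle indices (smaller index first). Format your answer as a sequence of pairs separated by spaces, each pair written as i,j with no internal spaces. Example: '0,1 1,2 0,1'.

Collision at t=4/3: particles 1 and 2 swap velocities; positions: p0=5 p1=9 p2=9 p3=23; velocities now: v0=3 v1=-3 v2=0 v3=3
Collision at t=2: particles 0 and 1 swap velocities; positions: p0=7 p1=7 p2=9 p3=25; velocities now: v0=-3 v1=3 v2=0 v3=3
Collision at t=8/3: particles 1 and 2 swap velocities; positions: p0=5 p1=9 p2=9 p3=27; velocities now: v0=-3 v1=0 v2=3 v3=3

Answer: 1,2 0,1 1,2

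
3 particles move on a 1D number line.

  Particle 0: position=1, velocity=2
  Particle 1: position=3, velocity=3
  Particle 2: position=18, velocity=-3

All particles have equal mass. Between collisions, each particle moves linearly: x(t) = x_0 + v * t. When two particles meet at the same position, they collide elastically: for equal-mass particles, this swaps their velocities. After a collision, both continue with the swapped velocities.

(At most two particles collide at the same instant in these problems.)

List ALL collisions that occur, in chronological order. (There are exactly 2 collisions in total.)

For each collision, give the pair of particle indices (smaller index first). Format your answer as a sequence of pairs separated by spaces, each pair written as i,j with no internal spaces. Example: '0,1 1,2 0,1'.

Collision at t=5/2: particles 1 and 2 swap velocities; positions: p0=6 p1=21/2 p2=21/2; velocities now: v0=2 v1=-3 v2=3
Collision at t=17/5: particles 0 and 1 swap velocities; positions: p0=39/5 p1=39/5 p2=66/5; velocities now: v0=-3 v1=2 v2=3

Answer: 1,2 0,1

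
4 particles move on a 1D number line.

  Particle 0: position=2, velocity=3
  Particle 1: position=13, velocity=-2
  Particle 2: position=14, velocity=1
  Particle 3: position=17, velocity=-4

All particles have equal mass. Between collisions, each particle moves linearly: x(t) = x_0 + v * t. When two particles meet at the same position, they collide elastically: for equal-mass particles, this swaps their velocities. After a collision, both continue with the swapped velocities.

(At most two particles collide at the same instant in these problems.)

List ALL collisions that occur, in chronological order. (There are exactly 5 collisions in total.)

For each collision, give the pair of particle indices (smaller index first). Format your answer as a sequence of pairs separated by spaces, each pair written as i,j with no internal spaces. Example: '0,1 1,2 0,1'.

Answer: 2,3 1,2 0,1 1,2 2,3

Derivation:
Collision at t=3/5: particles 2 and 3 swap velocities; positions: p0=19/5 p1=59/5 p2=73/5 p3=73/5; velocities now: v0=3 v1=-2 v2=-4 v3=1
Collision at t=2: particles 1 and 2 swap velocities; positions: p0=8 p1=9 p2=9 p3=16; velocities now: v0=3 v1=-4 v2=-2 v3=1
Collision at t=15/7: particles 0 and 1 swap velocities; positions: p0=59/7 p1=59/7 p2=61/7 p3=113/7; velocities now: v0=-4 v1=3 v2=-2 v3=1
Collision at t=11/5: particles 1 and 2 swap velocities; positions: p0=41/5 p1=43/5 p2=43/5 p3=81/5; velocities now: v0=-4 v1=-2 v2=3 v3=1
Collision at t=6: particles 2 and 3 swap velocities; positions: p0=-7 p1=1 p2=20 p3=20; velocities now: v0=-4 v1=-2 v2=1 v3=3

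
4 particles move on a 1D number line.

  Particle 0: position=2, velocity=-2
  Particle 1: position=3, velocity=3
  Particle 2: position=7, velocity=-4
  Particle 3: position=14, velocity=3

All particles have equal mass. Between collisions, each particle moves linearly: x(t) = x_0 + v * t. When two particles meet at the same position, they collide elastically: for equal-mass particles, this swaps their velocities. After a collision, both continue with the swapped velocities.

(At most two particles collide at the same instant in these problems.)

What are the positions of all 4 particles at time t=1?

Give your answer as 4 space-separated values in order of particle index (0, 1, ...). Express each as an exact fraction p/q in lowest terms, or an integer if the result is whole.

Collision at t=4/7: particles 1 and 2 swap velocities; positions: p0=6/7 p1=33/7 p2=33/7 p3=110/7; velocities now: v0=-2 v1=-4 v2=3 v3=3
Advance to t=1 (no further collisions before then); velocities: v0=-2 v1=-4 v2=3 v3=3; positions = 0 3 6 17

Answer: 0 3 6 17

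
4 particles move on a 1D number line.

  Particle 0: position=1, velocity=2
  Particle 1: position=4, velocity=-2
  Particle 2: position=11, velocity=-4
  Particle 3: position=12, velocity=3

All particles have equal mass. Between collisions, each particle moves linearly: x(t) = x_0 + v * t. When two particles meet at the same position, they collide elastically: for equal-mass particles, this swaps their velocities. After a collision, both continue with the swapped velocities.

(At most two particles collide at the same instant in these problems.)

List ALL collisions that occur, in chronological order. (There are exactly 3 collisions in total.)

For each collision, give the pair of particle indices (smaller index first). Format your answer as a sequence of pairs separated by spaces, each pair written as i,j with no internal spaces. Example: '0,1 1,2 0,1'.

Answer: 0,1 1,2 0,1

Derivation:
Collision at t=3/4: particles 0 and 1 swap velocities; positions: p0=5/2 p1=5/2 p2=8 p3=57/4; velocities now: v0=-2 v1=2 v2=-4 v3=3
Collision at t=5/3: particles 1 and 2 swap velocities; positions: p0=2/3 p1=13/3 p2=13/3 p3=17; velocities now: v0=-2 v1=-4 v2=2 v3=3
Collision at t=7/2: particles 0 and 1 swap velocities; positions: p0=-3 p1=-3 p2=8 p3=45/2; velocities now: v0=-4 v1=-2 v2=2 v3=3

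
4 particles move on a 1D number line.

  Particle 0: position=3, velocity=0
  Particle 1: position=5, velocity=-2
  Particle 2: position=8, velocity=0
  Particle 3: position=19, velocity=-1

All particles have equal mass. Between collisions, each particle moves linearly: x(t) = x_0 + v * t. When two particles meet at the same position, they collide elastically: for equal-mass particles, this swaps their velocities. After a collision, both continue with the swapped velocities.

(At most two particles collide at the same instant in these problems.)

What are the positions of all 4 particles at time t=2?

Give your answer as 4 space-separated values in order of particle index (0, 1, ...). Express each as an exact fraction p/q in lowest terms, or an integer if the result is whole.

Answer: 1 3 8 17

Derivation:
Collision at t=1: particles 0 and 1 swap velocities; positions: p0=3 p1=3 p2=8 p3=18; velocities now: v0=-2 v1=0 v2=0 v3=-1
Advance to t=2 (no further collisions before then); velocities: v0=-2 v1=0 v2=0 v3=-1; positions = 1 3 8 17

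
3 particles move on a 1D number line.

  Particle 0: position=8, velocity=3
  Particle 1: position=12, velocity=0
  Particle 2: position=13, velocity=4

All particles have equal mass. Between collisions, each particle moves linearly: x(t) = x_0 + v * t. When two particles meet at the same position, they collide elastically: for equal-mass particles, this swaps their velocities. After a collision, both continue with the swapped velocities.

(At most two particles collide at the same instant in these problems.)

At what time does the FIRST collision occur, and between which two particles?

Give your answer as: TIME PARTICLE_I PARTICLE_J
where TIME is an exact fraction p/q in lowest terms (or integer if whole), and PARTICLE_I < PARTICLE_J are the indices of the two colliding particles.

Pair (0,1): pos 8,12 vel 3,0 -> gap=4, closing at 3/unit, collide at t=4/3
Pair (1,2): pos 12,13 vel 0,4 -> not approaching (rel speed -4 <= 0)
Earliest collision: t=4/3 between 0 and 1

Answer: 4/3 0 1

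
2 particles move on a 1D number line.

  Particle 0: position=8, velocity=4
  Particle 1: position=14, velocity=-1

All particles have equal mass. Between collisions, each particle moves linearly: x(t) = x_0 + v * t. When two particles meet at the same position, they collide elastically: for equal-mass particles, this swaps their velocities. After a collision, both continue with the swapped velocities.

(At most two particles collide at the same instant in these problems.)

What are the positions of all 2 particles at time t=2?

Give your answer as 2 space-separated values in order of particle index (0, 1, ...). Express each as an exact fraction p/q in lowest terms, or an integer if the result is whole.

Answer: 12 16

Derivation:
Collision at t=6/5: particles 0 and 1 swap velocities; positions: p0=64/5 p1=64/5; velocities now: v0=-1 v1=4
Advance to t=2 (no further collisions before then); velocities: v0=-1 v1=4; positions = 12 16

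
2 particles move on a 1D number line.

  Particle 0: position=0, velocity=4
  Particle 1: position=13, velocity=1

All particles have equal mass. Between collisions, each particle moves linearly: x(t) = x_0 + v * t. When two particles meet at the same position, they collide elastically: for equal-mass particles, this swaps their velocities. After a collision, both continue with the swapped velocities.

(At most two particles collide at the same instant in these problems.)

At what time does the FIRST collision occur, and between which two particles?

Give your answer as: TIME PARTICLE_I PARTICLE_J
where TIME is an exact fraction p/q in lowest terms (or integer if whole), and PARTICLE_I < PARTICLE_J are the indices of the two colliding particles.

Answer: 13/3 0 1

Derivation:
Pair (0,1): pos 0,13 vel 4,1 -> gap=13, closing at 3/unit, collide at t=13/3
Earliest collision: t=13/3 between 0 and 1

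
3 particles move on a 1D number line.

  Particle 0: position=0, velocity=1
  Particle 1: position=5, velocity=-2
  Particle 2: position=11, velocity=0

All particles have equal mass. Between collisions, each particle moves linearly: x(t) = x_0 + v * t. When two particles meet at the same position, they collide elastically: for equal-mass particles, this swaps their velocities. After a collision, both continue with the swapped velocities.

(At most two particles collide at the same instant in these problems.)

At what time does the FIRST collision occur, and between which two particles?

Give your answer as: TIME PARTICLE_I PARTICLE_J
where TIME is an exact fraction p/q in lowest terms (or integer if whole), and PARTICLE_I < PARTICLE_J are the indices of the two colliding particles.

Answer: 5/3 0 1

Derivation:
Pair (0,1): pos 0,5 vel 1,-2 -> gap=5, closing at 3/unit, collide at t=5/3
Pair (1,2): pos 5,11 vel -2,0 -> not approaching (rel speed -2 <= 0)
Earliest collision: t=5/3 between 0 and 1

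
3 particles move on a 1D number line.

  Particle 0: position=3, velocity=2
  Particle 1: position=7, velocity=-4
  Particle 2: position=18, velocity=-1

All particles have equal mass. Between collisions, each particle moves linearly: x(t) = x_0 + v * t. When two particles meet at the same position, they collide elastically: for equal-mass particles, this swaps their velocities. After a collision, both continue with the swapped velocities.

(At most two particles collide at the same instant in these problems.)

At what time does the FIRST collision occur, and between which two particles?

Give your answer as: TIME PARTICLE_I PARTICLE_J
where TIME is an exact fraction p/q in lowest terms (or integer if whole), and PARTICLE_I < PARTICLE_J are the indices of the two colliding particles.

Answer: 2/3 0 1

Derivation:
Pair (0,1): pos 3,7 vel 2,-4 -> gap=4, closing at 6/unit, collide at t=2/3
Pair (1,2): pos 7,18 vel -4,-1 -> not approaching (rel speed -3 <= 0)
Earliest collision: t=2/3 between 0 and 1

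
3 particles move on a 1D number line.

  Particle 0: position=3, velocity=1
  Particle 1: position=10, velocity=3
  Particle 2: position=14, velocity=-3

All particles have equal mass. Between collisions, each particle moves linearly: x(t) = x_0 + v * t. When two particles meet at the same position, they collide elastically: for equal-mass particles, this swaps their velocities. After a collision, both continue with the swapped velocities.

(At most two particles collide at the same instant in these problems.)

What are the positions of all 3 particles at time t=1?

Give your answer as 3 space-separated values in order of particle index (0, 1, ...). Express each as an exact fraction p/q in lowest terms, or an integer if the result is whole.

Collision at t=2/3: particles 1 and 2 swap velocities; positions: p0=11/3 p1=12 p2=12; velocities now: v0=1 v1=-3 v2=3
Advance to t=1 (no further collisions before then); velocities: v0=1 v1=-3 v2=3; positions = 4 11 13

Answer: 4 11 13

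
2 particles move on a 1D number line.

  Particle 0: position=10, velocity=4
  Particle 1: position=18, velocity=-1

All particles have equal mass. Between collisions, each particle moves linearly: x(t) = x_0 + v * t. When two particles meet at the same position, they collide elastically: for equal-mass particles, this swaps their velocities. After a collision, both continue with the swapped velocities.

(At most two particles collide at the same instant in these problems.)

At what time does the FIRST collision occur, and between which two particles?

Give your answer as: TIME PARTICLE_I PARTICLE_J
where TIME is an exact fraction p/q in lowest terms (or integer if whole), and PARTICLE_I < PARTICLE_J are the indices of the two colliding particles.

Answer: 8/5 0 1

Derivation:
Pair (0,1): pos 10,18 vel 4,-1 -> gap=8, closing at 5/unit, collide at t=8/5
Earliest collision: t=8/5 between 0 and 1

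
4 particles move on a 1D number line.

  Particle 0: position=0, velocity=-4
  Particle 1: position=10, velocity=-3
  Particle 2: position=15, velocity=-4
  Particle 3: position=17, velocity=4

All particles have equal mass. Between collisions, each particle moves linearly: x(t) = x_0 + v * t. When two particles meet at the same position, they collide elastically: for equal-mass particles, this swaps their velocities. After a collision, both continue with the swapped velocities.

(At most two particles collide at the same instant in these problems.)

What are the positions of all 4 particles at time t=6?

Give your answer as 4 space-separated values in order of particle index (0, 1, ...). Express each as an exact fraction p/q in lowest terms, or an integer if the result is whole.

Answer: -24 -9 -8 41

Derivation:
Collision at t=5: particles 1 and 2 swap velocities; positions: p0=-20 p1=-5 p2=-5 p3=37; velocities now: v0=-4 v1=-4 v2=-3 v3=4
Advance to t=6 (no further collisions before then); velocities: v0=-4 v1=-4 v2=-3 v3=4; positions = -24 -9 -8 41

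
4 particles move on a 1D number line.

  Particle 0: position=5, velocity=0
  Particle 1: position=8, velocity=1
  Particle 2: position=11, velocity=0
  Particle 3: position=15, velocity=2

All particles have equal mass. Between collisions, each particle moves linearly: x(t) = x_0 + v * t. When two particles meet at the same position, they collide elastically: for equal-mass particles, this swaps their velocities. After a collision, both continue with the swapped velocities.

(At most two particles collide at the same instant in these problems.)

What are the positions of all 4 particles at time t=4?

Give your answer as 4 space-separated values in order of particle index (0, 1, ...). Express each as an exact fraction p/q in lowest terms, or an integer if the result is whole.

Collision at t=3: particles 1 and 2 swap velocities; positions: p0=5 p1=11 p2=11 p3=21; velocities now: v0=0 v1=0 v2=1 v3=2
Advance to t=4 (no further collisions before then); velocities: v0=0 v1=0 v2=1 v3=2; positions = 5 11 12 23

Answer: 5 11 12 23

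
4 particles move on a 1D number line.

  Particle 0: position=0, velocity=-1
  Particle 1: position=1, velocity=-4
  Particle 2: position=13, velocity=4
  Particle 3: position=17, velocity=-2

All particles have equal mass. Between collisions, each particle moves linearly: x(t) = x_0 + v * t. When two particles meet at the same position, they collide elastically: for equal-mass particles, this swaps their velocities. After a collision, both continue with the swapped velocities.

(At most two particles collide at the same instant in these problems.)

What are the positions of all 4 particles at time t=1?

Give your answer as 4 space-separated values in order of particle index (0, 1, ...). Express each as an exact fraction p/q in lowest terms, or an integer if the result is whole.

Collision at t=1/3: particles 0 and 1 swap velocities; positions: p0=-1/3 p1=-1/3 p2=43/3 p3=49/3; velocities now: v0=-4 v1=-1 v2=4 v3=-2
Collision at t=2/3: particles 2 and 3 swap velocities; positions: p0=-5/3 p1=-2/3 p2=47/3 p3=47/3; velocities now: v0=-4 v1=-1 v2=-2 v3=4
Advance to t=1 (no further collisions before then); velocities: v0=-4 v1=-1 v2=-2 v3=4; positions = -3 -1 15 17

Answer: -3 -1 15 17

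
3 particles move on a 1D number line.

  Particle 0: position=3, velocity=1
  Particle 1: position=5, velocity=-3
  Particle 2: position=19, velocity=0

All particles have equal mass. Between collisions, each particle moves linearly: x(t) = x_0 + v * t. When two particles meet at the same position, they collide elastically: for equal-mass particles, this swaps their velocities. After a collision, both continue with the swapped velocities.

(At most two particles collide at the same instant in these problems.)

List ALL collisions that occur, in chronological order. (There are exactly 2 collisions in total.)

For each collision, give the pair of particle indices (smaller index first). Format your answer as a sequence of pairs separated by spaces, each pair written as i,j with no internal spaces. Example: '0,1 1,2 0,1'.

Answer: 0,1 1,2

Derivation:
Collision at t=1/2: particles 0 and 1 swap velocities; positions: p0=7/2 p1=7/2 p2=19; velocities now: v0=-3 v1=1 v2=0
Collision at t=16: particles 1 and 2 swap velocities; positions: p0=-43 p1=19 p2=19; velocities now: v0=-3 v1=0 v2=1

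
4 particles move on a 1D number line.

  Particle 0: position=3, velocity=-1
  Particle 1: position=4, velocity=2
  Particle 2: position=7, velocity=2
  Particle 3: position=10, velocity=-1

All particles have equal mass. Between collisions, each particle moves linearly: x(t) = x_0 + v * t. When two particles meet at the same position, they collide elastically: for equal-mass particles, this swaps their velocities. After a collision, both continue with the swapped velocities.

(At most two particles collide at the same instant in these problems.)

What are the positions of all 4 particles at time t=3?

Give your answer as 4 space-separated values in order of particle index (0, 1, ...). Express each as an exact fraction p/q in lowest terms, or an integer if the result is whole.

Answer: 0 7 10 13

Derivation:
Collision at t=1: particles 2 and 3 swap velocities; positions: p0=2 p1=6 p2=9 p3=9; velocities now: v0=-1 v1=2 v2=-1 v3=2
Collision at t=2: particles 1 and 2 swap velocities; positions: p0=1 p1=8 p2=8 p3=11; velocities now: v0=-1 v1=-1 v2=2 v3=2
Advance to t=3 (no further collisions before then); velocities: v0=-1 v1=-1 v2=2 v3=2; positions = 0 7 10 13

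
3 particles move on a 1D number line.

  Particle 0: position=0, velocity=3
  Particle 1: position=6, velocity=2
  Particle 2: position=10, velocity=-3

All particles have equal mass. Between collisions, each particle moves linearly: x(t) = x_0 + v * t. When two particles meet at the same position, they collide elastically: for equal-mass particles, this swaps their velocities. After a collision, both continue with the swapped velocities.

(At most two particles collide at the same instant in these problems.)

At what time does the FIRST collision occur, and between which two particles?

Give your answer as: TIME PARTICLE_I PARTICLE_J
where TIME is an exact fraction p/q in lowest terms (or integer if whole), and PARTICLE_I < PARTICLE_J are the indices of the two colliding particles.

Pair (0,1): pos 0,6 vel 3,2 -> gap=6, closing at 1/unit, collide at t=6
Pair (1,2): pos 6,10 vel 2,-3 -> gap=4, closing at 5/unit, collide at t=4/5
Earliest collision: t=4/5 between 1 and 2

Answer: 4/5 1 2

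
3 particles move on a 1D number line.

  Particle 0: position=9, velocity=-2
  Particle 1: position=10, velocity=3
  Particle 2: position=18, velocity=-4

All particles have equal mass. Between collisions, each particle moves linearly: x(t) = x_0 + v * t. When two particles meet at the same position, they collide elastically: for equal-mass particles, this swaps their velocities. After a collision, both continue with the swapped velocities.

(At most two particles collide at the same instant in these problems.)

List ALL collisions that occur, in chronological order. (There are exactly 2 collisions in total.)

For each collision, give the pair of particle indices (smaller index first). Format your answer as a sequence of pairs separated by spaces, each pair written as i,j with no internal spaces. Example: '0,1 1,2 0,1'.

Answer: 1,2 0,1

Derivation:
Collision at t=8/7: particles 1 and 2 swap velocities; positions: p0=47/7 p1=94/7 p2=94/7; velocities now: v0=-2 v1=-4 v2=3
Collision at t=9/2: particles 0 and 1 swap velocities; positions: p0=0 p1=0 p2=47/2; velocities now: v0=-4 v1=-2 v2=3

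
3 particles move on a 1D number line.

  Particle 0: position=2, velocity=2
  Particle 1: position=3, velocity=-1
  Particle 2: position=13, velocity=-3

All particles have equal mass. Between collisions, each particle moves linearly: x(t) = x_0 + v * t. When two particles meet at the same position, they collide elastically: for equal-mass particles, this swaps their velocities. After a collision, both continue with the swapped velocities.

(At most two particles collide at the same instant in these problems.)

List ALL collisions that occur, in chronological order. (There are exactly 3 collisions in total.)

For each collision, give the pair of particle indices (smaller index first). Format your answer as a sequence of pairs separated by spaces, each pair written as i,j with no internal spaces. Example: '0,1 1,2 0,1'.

Answer: 0,1 1,2 0,1

Derivation:
Collision at t=1/3: particles 0 and 1 swap velocities; positions: p0=8/3 p1=8/3 p2=12; velocities now: v0=-1 v1=2 v2=-3
Collision at t=11/5: particles 1 and 2 swap velocities; positions: p0=4/5 p1=32/5 p2=32/5; velocities now: v0=-1 v1=-3 v2=2
Collision at t=5: particles 0 and 1 swap velocities; positions: p0=-2 p1=-2 p2=12; velocities now: v0=-3 v1=-1 v2=2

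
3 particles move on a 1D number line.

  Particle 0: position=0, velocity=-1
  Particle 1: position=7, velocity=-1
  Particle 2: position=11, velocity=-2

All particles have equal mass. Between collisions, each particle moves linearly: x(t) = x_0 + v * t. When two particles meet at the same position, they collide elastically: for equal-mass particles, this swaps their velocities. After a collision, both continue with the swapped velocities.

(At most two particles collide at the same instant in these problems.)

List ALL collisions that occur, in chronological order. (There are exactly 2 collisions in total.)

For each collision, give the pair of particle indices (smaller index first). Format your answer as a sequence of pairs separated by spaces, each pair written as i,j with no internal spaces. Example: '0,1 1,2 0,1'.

Collision at t=4: particles 1 and 2 swap velocities; positions: p0=-4 p1=3 p2=3; velocities now: v0=-1 v1=-2 v2=-1
Collision at t=11: particles 0 and 1 swap velocities; positions: p0=-11 p1=-11 p2=-4; velocities now: v0=-2 v1=-1 v2=-1

Answer: 1,2 0,1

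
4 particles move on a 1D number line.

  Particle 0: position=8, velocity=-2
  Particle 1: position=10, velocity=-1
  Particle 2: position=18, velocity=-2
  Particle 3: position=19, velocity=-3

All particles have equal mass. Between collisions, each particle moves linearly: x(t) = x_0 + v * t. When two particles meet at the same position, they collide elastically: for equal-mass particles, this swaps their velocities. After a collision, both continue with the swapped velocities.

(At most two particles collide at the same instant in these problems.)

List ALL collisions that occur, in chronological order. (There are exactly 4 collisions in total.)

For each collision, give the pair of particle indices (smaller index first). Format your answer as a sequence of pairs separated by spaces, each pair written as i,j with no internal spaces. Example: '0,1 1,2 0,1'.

Collision at t=1: particles 2 and 3 swap velocities; positions: p0=6 p1=9 p2=16 p3=16; velocities now: v0=-2 v1=-1 v2=-3 v3=-2
Collision at t=9/2: particles 1 and 2 swap velocities; positions: p0=-1 p1=11/2 p2=11/2 p3=9; velocities now: v0=-2 v1=-3 v2=-1 v3=-2
Collision at t=8: particles 2 and 3 swap velocities; positions: p0=-8 p1=-5 p2=2 p3=2; velocities now: v0=-2 v1=-3 v2=-2 v3=-1
Collision at t=11: particles 0 and 1 swap velocities; positions: p0=-14 p1=-14 p2=-4 p3=-1; velocities now: v0=-3 v1=-2 v2=-2 v3=-1

Answer: 2,3 1,2 2,3 0,1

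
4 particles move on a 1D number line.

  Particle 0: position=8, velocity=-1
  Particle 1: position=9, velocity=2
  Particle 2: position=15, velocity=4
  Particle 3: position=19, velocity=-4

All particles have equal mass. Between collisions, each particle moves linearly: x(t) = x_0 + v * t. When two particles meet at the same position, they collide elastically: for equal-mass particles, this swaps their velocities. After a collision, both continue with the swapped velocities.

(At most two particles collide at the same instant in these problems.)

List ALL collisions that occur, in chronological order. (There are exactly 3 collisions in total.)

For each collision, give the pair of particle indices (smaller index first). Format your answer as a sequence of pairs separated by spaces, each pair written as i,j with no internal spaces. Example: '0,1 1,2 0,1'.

Answer: 2,3 1,2 0,1

Derivation:
Collision at t=1/2: particles 2 and 3 swap velocities; positions: p0=15/2 p1=10 p2=17 p3=17; velocities now: v0=-1 v1=2 v2=-4 v3=4
Collision at t=5/3: particles 1 and 2 swap velocities; positions: p0=19/3 p1=37/3 p2=37/3 p3=65/3; velocities now: v0=-1 v1=-4 v2=2 v3=4
Collision at t=11/3: particles 0 and 1 swap velocities; positions: p0=13/3 p1=13/3 p2=49/3 p3=89/3; velocities now: v0=-4 v1=-1 v2=2 v3=4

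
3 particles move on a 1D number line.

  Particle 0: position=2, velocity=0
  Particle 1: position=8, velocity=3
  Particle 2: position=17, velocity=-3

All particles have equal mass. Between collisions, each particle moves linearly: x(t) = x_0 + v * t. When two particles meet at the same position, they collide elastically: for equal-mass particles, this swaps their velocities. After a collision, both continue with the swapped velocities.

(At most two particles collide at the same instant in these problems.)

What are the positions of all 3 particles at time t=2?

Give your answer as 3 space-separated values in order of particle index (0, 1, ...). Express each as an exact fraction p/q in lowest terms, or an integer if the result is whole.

Collision at t=3/2: particles 1 and 2 swap velocities; positions: p0=2 p1=25/2 p2=25/2; velocities now: v0=0 v1=-3 v2=3
Advance to t=2 (no further collisions before then); velocities: v0=0 v1=-3 v2=3; positions = 2 11 14

Answer: 2 11 14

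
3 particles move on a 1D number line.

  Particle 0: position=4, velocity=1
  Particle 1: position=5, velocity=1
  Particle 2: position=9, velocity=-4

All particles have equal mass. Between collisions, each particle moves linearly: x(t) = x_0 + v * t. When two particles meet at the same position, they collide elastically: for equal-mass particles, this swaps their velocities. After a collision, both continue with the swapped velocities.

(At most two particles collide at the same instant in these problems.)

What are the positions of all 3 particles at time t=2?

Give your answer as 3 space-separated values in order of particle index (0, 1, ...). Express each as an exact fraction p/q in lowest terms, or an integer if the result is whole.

Answer: 1 6 7

Derivation:
Collision at t=4/5: particles 1 and 2 swap velocities; positions: p0=24/5 p1=29/5 p2=29/5; velocities now: v0=1 v1=-4 v2=1
Collision at t=1: particles 0 and 1 swap velocities; positions: p0=5 p1=5 p2=6; velocities now: v0=-4 v1=1 v2=1
Advance to t=2 (no further collisions before then); velocities: v0=-4 v1=1 v2=1; positions = 1 6 7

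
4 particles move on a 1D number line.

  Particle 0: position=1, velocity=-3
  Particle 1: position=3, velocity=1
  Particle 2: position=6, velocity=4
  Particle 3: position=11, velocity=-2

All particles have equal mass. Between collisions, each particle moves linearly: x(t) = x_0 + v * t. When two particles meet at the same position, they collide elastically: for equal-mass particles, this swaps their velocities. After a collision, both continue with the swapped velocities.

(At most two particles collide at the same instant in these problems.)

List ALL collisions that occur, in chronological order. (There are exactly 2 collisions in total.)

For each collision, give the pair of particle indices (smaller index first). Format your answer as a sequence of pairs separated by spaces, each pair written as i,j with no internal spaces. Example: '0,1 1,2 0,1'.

Collision at t=5/6: particles 2 and 3 swap velocities; positions: p0=-3/2 p1=23/6 p2=28/3 p3=28/3; velocities now: v0=-3 v1=1 v2=-2 v3=4
Collision at t=8/3: particles 1 and 2 swap velocities; positions: p0=-7 p1=17/3 p2=17/3 p3=50/3; velocities now: v0=-3 v1=-2 v2=1 v3=4

Answer: 2,3 1,2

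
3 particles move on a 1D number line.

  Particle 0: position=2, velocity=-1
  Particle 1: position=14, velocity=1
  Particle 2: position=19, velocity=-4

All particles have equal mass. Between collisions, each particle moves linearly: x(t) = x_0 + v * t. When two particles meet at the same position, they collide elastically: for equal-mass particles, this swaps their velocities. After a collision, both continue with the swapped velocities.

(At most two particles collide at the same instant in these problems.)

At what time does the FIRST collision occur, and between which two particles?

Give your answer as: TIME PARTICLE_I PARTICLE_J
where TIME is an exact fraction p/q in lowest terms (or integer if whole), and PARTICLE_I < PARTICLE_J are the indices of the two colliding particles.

Answer: 1 1 2

Derivation:
Pair (0,1): pos 2,14 vel -1,1 -> not approaching (rel speed -2 <= 0)
Pair (1,2): pos 14,19 vel 1,-4 -> gap=5, closing at 5/unit, collide at t=1
Earliest collision: t=1 between 1 and 2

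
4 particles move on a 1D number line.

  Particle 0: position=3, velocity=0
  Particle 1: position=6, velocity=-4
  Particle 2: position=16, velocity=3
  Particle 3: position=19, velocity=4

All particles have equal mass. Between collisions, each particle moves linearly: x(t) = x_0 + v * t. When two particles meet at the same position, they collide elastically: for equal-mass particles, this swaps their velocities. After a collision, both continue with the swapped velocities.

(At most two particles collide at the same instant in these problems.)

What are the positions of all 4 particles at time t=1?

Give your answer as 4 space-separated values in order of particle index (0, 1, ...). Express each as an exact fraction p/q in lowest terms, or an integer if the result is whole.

Answer: 2 3 19 23

Derivation:
Collision at t=3/4: particles 0 and 1 swap velocities; positions: p0=3 p1=3 p2=73/4 p3=22; velocities now: v0=-4 v1=0 v2=3 v3=4
Advance to t=1 (no further collisions before then); velocities: v0=-4 v1=0 v2=3 v3=4; positions = 2 3 19 23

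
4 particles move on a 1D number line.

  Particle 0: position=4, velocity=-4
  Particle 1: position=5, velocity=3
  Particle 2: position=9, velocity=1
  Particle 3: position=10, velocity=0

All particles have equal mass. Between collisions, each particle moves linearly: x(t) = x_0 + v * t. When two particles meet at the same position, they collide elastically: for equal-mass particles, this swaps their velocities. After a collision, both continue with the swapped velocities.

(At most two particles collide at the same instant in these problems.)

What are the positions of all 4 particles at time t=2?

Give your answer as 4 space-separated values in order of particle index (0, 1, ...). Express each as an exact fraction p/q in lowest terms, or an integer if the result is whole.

Collision at t=1: particles 2 and 3 swap velocities; positions: p0=0 p1=8 p2=10 p3=10; velocities now: v0=-4 v1=3 v2=0 v3=1
Collision at t=5/3: particles 1 and 2 swap velocities; positions: p0=-8/3 p1=10 p2=10 p3=32/3; velocities now: v0=-4 v1=0 v2=3 v3=1
Collision at t=2: particles 2 and 3 swap velocities; positions: p0=-4 p1=10 p2=11 p3=11; velocities now: v0=-4 v1=0 v2=1 v3=3
Advance to t=2 (no further collisions before then); velocities: v0=-4 v1=0 v2=1 v3=3; positions = -4 10 11 11

Answer: -4 10 11 11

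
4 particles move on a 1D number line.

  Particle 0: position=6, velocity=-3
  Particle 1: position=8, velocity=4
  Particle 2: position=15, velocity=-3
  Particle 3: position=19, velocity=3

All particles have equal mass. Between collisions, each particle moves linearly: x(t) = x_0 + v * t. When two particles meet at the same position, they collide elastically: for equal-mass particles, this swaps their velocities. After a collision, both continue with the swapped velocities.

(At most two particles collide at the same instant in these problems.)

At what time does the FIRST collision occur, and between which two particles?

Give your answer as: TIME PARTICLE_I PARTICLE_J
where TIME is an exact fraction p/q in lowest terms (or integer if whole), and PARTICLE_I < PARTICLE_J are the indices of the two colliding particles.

Pair (0,1): pos 6,8 vel -3,4 -> not approaching (rel speed -7 <= 0)
Pair (1,2): pos 8,15 vel 4,-3 -> gap=7, closing at 7/unit, collide at t=1
Pair (2,3): pos 15,19 vel -3,3 -> not approaching (rel speed -6 <= 0)
Earliest collision: t=1 between 1 and 2

Answer: 1 1 2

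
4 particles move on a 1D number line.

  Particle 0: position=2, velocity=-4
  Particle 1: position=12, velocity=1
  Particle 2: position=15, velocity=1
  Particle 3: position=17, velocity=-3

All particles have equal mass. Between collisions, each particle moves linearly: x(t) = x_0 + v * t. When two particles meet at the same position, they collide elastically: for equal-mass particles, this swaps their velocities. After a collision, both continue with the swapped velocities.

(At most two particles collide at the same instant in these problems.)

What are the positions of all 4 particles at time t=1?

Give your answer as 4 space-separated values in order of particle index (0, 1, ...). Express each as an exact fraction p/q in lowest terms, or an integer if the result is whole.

Collision at t=1/2: particles 2 and 3 swap velocities; positions: p0=0 p1=25/2 p2=31/2 p3=31/2; velocities now: v0=-4 v1=1 v2=-3 v3=1
Advance to t=1 (no further collisions before then); velocities: v0=-4 v1=1 v2=-3 v3=1; positions = -2 13 14 16

Answer: -2 13 14 16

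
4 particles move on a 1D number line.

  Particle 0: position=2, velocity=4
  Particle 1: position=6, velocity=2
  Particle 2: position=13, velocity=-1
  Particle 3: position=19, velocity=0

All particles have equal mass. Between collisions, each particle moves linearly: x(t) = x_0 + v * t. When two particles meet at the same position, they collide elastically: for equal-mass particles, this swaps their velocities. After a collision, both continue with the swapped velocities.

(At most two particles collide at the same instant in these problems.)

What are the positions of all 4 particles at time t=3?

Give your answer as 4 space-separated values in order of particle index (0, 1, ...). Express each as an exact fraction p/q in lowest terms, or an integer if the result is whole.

Answer: 10 12 14 19

Derivation:
Collision at t=2: particles 0 and 1 swap velocities; positions: p0=10 p1=10 p2=11 p3=19; velocities now: v0=2 v1=4 v2=-1 v3=0
Collision at t=11/5: particles 1 and 2 swap velocities; positions: p0=52/5 p1=54/5 p2=54/5 p3=19; velocities now: v0=2 v1=-1 v2=4 v3=0
Collision at t=7/3: particles 0 and 1 swap velocities; positions: p0=32/3 p1=32/3 p2=34/3 p3=19; velocities now: v0=-1 v1=2 v2=4 v3=0
Advance to t=3 (no further collisions before then); velocities: v0=-1 v1=2 v2=4 v3=0; positions = 10 12 14 19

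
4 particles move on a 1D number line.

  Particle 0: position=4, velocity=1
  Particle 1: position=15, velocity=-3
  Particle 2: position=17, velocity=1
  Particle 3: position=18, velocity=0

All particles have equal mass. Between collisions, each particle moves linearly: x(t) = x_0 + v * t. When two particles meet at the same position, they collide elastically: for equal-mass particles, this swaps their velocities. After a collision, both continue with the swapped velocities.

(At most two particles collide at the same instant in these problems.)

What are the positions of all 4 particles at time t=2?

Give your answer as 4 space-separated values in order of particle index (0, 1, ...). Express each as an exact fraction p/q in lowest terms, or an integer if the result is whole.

Collision at t=1: particles 2 and 3 swap velocities; positions: p0=5 p1=12 p2=18 p3=18; velocities now: v0=1 v1=-3 v2=0 v3=1
Advance to t=2 (no further collisions before then); velocities: v0=1 v1=-3 v2=0 v3=1; positions = 6 9 18 19

Answer: 6 9 18 19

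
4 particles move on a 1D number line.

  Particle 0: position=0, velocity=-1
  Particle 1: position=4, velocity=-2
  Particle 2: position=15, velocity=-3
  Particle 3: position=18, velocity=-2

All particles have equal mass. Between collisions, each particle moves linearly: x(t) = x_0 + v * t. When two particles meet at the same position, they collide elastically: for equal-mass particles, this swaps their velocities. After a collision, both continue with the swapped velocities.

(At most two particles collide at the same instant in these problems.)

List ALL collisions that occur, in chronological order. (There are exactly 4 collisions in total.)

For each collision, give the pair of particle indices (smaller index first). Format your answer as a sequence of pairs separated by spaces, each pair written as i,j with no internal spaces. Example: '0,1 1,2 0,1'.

Answer: 0,1 1,2 0,1 2,3

Derivation:
Collision at t=4: particles 0 and 1 swap velocities; positions: p0=-4 p1=-4 p2=3 p3=10; velocities now: v0=-2 v1=-1 v2=-3 v3=-2
Collision at t=15/2: particles 1 and 2 swap velocities; positions: p0=-11 p1=-15/2 p2=-15/2 p3=3; velocities now: v0=-2 v1=-3 v2=-1 v3=-2
Collision at t=11: particles 0 and 1 swap velocities; positions: p0=-18 p1=-18 p2=-11 p3=-4; velocities now: v0=-3 v1=-2 v2=-1 v3=-2
Collision at t=18: particles 2 and 3 swap velocities; positions: p0=-39 p1=-32 p2=-18 p3=-18; velocities now: v0=-3 v1=-2 v2=-2 v3=-1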